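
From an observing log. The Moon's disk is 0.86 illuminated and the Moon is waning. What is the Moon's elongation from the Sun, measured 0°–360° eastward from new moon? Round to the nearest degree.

224°

From f = (1 − cos θ)/2: cos θ = 1 − 2×0.86 = -0.720; arccos → 136.1°.
A waning Moon lies in 180°–360°, so θ = 360° − 136.1° = 223.9°.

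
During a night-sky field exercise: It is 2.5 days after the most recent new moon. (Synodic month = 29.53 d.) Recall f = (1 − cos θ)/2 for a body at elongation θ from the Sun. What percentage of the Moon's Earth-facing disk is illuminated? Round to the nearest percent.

7%

Elongation θ = 360° × 2.5/29.53 ≈ 30.5°.
Illuminated fraction = (1 − cos 30.5°)/2 = (1 − 0.862)/2 ≈ 0.069, so 7%.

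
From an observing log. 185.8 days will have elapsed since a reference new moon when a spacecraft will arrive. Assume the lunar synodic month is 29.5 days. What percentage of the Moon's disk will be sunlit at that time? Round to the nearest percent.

185.8 d spans 6 complete synodic months (6 × 29.5 = 177.00 d) plus 8.80 d.
Elongation θ = 360° × 8.80/29.5 ≈ 107.4°.
cos 107.4° = (-0.299), so f = (1 − (-0.299))/2 = 0.649, so 65%.

65%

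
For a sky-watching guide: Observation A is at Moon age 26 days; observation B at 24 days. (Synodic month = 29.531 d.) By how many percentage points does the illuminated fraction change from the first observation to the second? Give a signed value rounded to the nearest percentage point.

θ₁ = 360° × 26/29.531 = 317.0°, f₁ = (1 − cos θ₁)/2 = 0.135.
θ₂ = 360° × 24/29.531 = 292.6°, f₂ = (1 − cos θ₂)/2 = 0.308.
Change = f₂ − f₁ = +0.173 → +17 percentage points.

+17 percentage points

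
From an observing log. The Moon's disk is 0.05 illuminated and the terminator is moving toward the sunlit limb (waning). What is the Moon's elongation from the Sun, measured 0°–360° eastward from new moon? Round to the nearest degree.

cos θ = 1 − 2f = 0.900, giving a principal value of 25.8°.
Waning ⇒ past full, so θ = 360° − 25.8° = 334.2°.

334°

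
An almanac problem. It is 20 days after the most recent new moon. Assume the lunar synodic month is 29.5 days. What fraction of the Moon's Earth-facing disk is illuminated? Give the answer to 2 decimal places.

0.72

Elongation θ = 360° × 20/29.5 ≈ 244.1°.
cos 244.1° = (-0.437), so f = (1 − (-0.437))/2 = 0.719.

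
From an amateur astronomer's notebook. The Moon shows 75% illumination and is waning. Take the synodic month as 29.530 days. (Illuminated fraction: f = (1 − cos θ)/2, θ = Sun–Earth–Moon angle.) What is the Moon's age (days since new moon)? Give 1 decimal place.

cos θ = 1 − 2f = -0.500, giving a principal value of 120.0°.
Waning ⇒ past full, so θ = 360° − 120.0° = 240.0°.
That fraction of the synodic month is 240.0/360 × 29.530 d ≈ 19.69 d.

19.7 days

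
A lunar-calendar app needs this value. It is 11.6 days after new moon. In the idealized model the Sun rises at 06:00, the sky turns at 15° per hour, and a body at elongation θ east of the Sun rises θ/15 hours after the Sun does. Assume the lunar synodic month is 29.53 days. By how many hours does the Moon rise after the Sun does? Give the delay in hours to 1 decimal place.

9.4 h

Phase angle: θ = 360°·(11.6 d)/(29.53 d) = 141.4°.
At 15° of sky rotation per hour, 141.4° corresponds to a 9.43 h lag.
So the Moon rises 9.43 h after the Sun.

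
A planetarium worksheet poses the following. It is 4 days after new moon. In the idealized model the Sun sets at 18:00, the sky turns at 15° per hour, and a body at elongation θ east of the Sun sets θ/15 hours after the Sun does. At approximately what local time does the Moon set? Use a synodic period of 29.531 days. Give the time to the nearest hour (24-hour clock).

21:00

Phase angle: θ = 360°·(4 d)/(29.531 d) = 48.8°.
Delay after the Sun = 48.8° / (15°/h) ≈ 3.25 h.
18:00 + 3.25 h ≈ 21:15 → 21:00 to the nearest hour.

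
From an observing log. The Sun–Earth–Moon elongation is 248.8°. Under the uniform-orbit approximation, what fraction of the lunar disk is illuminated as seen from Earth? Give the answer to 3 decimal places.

0.681

f = (1 − cos 248.8°)/2 = (1 − (-0.362))/2 ≈ 0.681.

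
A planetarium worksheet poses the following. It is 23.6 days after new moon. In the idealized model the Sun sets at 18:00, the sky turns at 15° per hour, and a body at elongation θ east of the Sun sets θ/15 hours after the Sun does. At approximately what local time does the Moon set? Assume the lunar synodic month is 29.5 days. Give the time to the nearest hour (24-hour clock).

Elongation θ = 360° × 23.6/29.5 ≈ 288.0°.
The Moon trails the Sun by θ/15 = 288.0/15 ≈ 19.20 hours.
18:00 + 19.20 h ≈ 13:12 → 13:00 to the nearest hour.

13:00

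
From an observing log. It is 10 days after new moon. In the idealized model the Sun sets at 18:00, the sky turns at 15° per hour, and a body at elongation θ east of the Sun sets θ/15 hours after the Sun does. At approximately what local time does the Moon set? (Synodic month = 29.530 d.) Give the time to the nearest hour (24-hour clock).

Elongation θ = 360° × 10/29.530 ≈ 121.9°.
The Moon trails the Sun by θ/15 = 121.9/15 ≈ 8.13 hours.
18:00 + 8.13 h ≈ 02:08 → 02:00 to the nearest hour.

02:00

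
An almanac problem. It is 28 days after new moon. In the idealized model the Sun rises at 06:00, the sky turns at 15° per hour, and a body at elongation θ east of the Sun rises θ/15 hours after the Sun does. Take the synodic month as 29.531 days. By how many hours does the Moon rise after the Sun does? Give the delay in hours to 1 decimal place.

Phase angle: θ = 360°·(28 d)/(29.531 d) = 341.3°.
At 15° of sky rotation per hour, 341.3° corresponds to a 22.76 h lag.
So the Moon rises 22.76 h after the Sun.

22.8 h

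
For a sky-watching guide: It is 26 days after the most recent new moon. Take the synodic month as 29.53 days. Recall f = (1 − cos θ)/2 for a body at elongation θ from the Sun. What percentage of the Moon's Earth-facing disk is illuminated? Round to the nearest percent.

13%

Elongation θ = 360° × 26/29.53 ≈ 317.0°.
With cos θ = 0.731, the lit fraction is (1 − 0.731)/2 ≈ 0.135, so 13%.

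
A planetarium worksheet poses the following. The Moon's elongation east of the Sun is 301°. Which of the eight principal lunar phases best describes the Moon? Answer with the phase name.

waning crescent

301° lies in the waning crescent sector of the 8-phase cycle.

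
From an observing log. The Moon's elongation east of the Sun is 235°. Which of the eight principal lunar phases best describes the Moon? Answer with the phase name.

235° lies in the waning gibbous sector of the 8-phase cycle.

waning gibbous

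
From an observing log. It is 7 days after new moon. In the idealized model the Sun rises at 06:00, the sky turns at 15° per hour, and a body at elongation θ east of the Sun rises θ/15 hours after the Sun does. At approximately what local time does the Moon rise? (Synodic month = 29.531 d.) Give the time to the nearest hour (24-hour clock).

Phase angle: θ = 360°·(7 d)/(29.531 d) = 85.3°.
Delay after the Sun = 85.3° / (15°/h) ≈ 5.69 h.
06:00 + 5.69 h ≈ 11:41 → 12:00 to the nearest hour.

12:00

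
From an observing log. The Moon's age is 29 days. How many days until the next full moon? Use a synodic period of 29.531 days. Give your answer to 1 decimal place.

Full moon occurs at elongation 180°, i.e. at age 29.531 × 180/360 = 14.765 d.
Already past this cycle's full moon; the next is at 14.765 + 29.531 = 44.296 d, so 44.296 − 29 = 15.296 days.

15.3 days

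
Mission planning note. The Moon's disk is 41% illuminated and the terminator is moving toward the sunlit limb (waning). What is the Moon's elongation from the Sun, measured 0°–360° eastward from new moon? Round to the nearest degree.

From f = (1 − cos θ)/2: cos θ = 1 − 2×0.41 = 0.180; arccos → 79.6°.
Since the Moon is past full (waning), take the reflex angle: θ = 360° − 79.6° = 280.4°.

280°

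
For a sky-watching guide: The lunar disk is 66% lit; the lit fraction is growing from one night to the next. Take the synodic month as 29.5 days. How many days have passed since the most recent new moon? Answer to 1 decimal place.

Invert f = (1 − cos θ)/2 to get cos θ = 1 − 2(0.66) = -0.320, hence θ₀ = arccos -0.320 = 108.7°.
Before full moon the principal value applies: θ = 108.7°.
Age = 29.5 × 108.7°/360° ≈ 8.90 days.

8.9 days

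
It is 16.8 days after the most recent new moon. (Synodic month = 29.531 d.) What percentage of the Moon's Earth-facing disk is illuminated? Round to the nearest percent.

95%

Elongation θ = 360° × 16.8/29.531 ≈ 204.8°.
Illuminated fraction = (1 − cos 204.8°)/2 = (1 − (-0.908))/2 ≈ 0.954, so 95%.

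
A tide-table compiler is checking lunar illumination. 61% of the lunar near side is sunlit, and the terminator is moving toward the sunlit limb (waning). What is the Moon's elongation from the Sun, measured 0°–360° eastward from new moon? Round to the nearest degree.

From f = (1 − cos θ)/2: cos θ = 1 − 2×0.61 = -0.220; arccos → 102.7°.
Waning ⇒ past full, so θ = 360° − 102.7° = 257.3°.

257°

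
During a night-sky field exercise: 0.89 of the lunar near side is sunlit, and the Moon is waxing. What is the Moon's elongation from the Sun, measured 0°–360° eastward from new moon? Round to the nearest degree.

Invert f = (1 − cos θ)/2 to get cos θ = 1 − 2(0.89) = -0.780, hence θ₀ = arccos -0.780 = 141.3°.
Waxing ⇒ before full, so θ = 141.3°.

141°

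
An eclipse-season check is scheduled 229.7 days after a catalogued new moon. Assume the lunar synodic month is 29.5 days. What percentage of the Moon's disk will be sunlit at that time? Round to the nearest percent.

39%

229.7/29.5 = 7.786 lunations, so 7 complete cycles and 23.20 d into the next.
The Moon has covered 23.20/29.5 of its cycle, so θ ≈ 360° × 23.20/29.5 = 283.1°.
With cos θ = 0.227, the lit fraction is (1 − 0.227)/2 ≈ 0.387, so 39%.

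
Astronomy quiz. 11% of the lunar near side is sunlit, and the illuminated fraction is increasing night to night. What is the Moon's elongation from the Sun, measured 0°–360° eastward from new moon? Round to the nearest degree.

39°

Invert f = (1 − cos θ)/2 to get cos θ = 1 − 2(0.11) = 0.780, hence θ₀ = arccos 0.780 = 38.7°.
Before full moon the principal value applies: θ = 38.7°.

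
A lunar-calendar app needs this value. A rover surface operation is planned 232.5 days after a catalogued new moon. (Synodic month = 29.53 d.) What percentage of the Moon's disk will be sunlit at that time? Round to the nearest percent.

232.5/29.53 = 7.873 lunations, so 7 complete cycles and 25.79 d into the next.
Elongation θ = 360° × 25.79/29.53 ≈ 314.4°.
cos 314.4° = 0.700, so f = (1 − 0.700)/2 = 0.150, so 15%.

15%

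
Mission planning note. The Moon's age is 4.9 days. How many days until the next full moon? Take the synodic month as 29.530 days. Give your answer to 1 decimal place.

9.9 days

Full moon occurs at elongation 180°, i.e. at age 29.530 × 180/360 = 14.765 d.
That is 14.765 − 4.9 = 9.865 days ahead.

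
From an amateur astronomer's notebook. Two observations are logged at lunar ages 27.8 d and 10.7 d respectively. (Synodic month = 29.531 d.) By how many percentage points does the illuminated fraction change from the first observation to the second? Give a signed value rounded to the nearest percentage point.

θ₁ = 360° × 27.8/29.531 = 338.9°, f₁ = (1 − cos θ₁)/2 = 0.034.
θ₂ = 360° × 10.7/29.531 = 130.4°, f₂ = (1 − cos θ₂)/2 = 0.824.
Change = f₂ − f₁ = +0.791 → +79 percentage points.

+79 pp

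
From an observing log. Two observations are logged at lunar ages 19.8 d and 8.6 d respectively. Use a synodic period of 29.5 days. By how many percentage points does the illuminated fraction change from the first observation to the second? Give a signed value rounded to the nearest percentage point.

-11 pp

θ₁ = 360° × 19.8/29.5 = 241.6°, f₁ = (1 − cos θ₁)/2 = 0.738.
θ₂ = 360° × 8.6/29.5 = 104.9°, f₂ = (1 − cos θ₂)/2 = 0.629.
Change = f₂ − f₁ = -0.109 → -11 percentage points.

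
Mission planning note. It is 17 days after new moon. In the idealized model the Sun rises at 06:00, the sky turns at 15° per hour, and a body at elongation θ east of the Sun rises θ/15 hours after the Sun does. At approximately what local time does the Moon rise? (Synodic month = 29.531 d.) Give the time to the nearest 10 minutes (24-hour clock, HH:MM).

19:50

Elongation θ = 360° × 17/29.531 ≈ 207.2°.
Delay after the Sun = 207.2° / (15°/h) ≈ 13.82 h.
06:00 + 13.816 h ≈ 19:49 → 19:50 to the nearest ten minutes.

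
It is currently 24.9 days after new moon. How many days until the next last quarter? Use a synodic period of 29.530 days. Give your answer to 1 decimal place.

26.8 days

Last quarter is 0.75 of the way through the cycle: age 0.75 × 29.530 = 22.148 d.
This lunation's last quarter (22.148 d) has passed, so add one period: 51.678 − 24.9 = 26.778 days.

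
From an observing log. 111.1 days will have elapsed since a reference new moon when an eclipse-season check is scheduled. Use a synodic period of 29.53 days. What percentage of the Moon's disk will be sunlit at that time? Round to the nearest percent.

46%

Reduce mod P: 111.1 − 3×29.53 = 22.51 d into the current lunation.
Elongation θ = 360° × 22.51/29.53 ≈ 274.4°.
cos 274.4° = 0.077, so f = (1 − 0.077)/2 = 0.461, so 46%.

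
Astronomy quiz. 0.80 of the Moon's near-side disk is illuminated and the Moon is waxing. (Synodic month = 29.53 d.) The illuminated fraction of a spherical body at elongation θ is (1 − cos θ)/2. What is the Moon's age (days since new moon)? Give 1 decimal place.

cos θ = 1 − 2f = -0.600, giving a principal value of 126.9°.
Waxing ⇒ before full, so θ = 126.9°.
At 360°/29.53 d per day, 126.9° corresponds to 10.41 days.

10.4 days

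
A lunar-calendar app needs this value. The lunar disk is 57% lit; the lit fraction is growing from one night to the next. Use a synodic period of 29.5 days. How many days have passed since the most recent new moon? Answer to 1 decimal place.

Invert f = (1 − cos θ)/2 to get cos θ = 1 − 2(0.57) = -0.140, hence θ₀ = arccos -0.140 = 98.0°.
Waxing ⇒ before full, so θ = 98.0°.
Age = 29.5 × 98.0°/360° ≈ 8.03 days.

8.0 days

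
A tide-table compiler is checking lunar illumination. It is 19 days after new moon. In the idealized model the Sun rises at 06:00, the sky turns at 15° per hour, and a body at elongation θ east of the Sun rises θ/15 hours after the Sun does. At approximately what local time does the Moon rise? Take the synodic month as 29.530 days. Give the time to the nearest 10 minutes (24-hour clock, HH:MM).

21:30

Elongation θ = 360° × 19/29.530 ≈ 231.6°.
At 15° of sky rotation per hour, 231.6° corresponds to a 15.44 h lag.
06:00 + 15.442 h ≈ 21:27 → 21:30 to the nearest ten minutes.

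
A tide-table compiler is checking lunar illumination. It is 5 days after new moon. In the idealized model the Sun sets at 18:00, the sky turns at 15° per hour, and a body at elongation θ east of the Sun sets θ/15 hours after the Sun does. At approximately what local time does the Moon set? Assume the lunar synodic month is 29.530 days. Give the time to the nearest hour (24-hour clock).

22:00

The Moon has covered 5/29.530 of its cycle, so θ ≈ 360° × 5/29.530 = 61.0°.
At 15° of sky rotation per hour, 61.0° corresponds to a 4.06 h lag.
18:00 + 4.06 h ≈ 22:04 → 22:00 to the nearest hour.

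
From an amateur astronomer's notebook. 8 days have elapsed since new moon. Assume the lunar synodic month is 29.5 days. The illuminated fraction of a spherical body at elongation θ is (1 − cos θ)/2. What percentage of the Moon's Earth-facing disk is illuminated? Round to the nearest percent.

57%

The Moon has covered 8/29.5 of its cycle, so θ ≈ 360° × 8/29.5 = 97.6°.
cos 97.6° = (-0.133), so f = (1 − (-0.133))/2 = 0.566, so 57%.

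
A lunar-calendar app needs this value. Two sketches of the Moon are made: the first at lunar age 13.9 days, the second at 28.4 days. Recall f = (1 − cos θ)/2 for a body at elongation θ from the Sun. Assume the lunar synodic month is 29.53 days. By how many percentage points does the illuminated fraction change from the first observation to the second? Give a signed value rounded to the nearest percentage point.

-98 pp

θ₁ = 360° × 13.9/29.53 = 169.5°, f₁ = (1 − cos θ₁)/2 = 0.992.
θ₂ = 360° × 28.4/29.53 = 346.2°, f₂ = (1 − cos θ₂)/2 = 0.014.
Change = f₂ − f₁ = -0.977 → -98 percentage points.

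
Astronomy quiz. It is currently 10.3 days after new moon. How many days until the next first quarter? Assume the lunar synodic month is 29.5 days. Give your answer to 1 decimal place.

First quarter is 0.25 of the way through the cycle: age 0.25 × 29.5 = 7.375 d.
Already past this cycle's first quarter; the next is at 7.375 + 29.5 = 36.875 d, so 36.875 − 10.3 = 26.575 days.

26.6 days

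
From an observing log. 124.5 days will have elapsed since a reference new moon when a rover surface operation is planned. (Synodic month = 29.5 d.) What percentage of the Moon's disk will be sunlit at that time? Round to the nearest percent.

41%

124.5 d spans 4 complete synodic months (4 × 29.5 = 118.00 d) plus 6.50 d.
Elongation θ = 360° × 6.50/29.5 ≈ 79.3°.
With cos θ = 0.185, the lit fraction is (1 − 0.185)/2 ≈ 0.407, so 41%.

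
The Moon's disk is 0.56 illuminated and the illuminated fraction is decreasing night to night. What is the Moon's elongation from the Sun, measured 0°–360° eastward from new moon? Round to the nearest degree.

263°

Invert f = (1 − cos θ)/2 to get cos θ = 1 − 2(0.56) = -0.120, hence θ₀ = arccos -0.120 = 96.9°.
Since the Moon is past full (waning), take the reflex angle: θ = 360° − 96.9° = 263.1°.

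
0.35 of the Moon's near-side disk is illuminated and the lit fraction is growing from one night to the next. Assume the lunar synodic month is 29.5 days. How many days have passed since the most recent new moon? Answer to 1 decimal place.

5.9 days

From f = (1 − cos θ)/2: cos θ = 1 − 2×0.35 = 0.300; arccos → 72.5°.
Before full moon the principal value applies: θ = 72.5°.
That fraction of the synodic month is 72.5/360 × 29.5 d ≈ 5.94 d.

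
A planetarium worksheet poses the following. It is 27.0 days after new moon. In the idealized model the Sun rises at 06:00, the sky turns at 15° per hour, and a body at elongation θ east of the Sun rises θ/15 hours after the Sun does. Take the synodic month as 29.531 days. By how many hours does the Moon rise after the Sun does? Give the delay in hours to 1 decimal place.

21.9 h

Elongation θ = 360° × 27.0/29.531 ≈ 329.1°.
The Moon trails the Sun by θ/15 = 329.1/15 ≈ 21.94 hours.
So the Moon rises 21.94 h after the Sun.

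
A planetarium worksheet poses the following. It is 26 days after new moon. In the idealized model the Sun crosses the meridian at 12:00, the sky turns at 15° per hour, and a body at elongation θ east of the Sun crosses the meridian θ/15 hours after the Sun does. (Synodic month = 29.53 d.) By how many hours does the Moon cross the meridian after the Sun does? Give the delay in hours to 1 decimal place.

21.1 h

Phase angle: θ = 360°·(26 d)/(29.53 d) = 317.0°.
The Moon trails the Sun by θ/15 = 317.0/15 ≈ 21.13 hours.
So the Moon crosses the meridian 21.13 h after the Sun.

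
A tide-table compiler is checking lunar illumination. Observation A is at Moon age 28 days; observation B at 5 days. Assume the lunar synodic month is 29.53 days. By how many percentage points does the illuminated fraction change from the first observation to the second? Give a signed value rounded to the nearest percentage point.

+23 pp

θ₁ = 360° × 28/29.53 = 341.3°, f₁ = (1 − cos θ₁)/2 = 0.026.
θ₂ = 360° × 5/29.53 = 61.0°, f₂ = (1 − cos θ₂)/2 = 0.257.
Change = f₂ − f₁ = +0.231 → +23 percentage points.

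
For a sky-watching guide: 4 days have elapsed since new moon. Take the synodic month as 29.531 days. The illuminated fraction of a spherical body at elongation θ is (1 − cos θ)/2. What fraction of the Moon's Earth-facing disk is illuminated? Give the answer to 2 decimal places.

0.17

Phase angle: θ = 360°·(4 d)/(29.531 d) = 48.8°.
Illuminated fraction = (1 − cos 48.8°)/2 = (1 − 0.659)/2 ≈ 0.170.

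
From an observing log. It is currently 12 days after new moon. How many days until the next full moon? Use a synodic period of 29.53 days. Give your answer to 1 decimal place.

Full moon is 0.5 of the way through the cycle: age 0.5 × 29.53 = 14.765 d.
That is 14.765 − 12 = 2.765 days ahead.

2.8 days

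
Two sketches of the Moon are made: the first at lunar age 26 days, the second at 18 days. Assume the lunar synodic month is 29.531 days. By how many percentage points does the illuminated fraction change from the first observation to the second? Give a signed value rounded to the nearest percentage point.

+75 pp

θ₁ = 360° × 26/29.531 = 317.0°, f₁ = (1 − cos θ₁)/2 = 0.135.
θ₂ = 360° × 18/29.531 = 219.4°, f₂ = (1 − cos θ₂)/2 = 0.886.
Change = f₂ − f₁ = +0.752 → +75 percentage points.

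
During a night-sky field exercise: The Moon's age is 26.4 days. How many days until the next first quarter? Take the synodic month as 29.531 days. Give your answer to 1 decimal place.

First quarter occurs at elongation 90°, i.e. at age 29.531 × 90/360 = 7.383 d.
Already past this cycle's first quarter; the next is at 7.383 + 29.531 = 36.914 d, so 36.914 − 26.4 = 10.514 days.

10.5 days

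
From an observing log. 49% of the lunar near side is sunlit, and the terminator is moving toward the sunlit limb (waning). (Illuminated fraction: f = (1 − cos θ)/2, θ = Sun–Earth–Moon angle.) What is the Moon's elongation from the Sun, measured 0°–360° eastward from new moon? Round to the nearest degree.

271°

From f = (1 − cos θ)/2: cos θ = 1 − 2×0.49 = 0.020; arccos → 88.9°.
A waning Moon lies in 180°–360°, so θ = 360° − 88.9° = 271.1°.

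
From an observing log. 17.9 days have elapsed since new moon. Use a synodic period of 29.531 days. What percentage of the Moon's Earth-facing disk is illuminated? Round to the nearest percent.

89%

The Moon has covered 17.9/29.531 of its cycle, so θ ≈ 360° × 17.9/29.531 = 218.2°.
With cos θ = (-0.786), the lit fraction is (1 − (-0.786))/2 ≈ 0.893, so 89%.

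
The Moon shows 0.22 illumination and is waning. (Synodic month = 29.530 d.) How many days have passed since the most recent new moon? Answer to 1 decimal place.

From f = (1 − cos θ)/2: cos θ = 1 − 2×0.22 = 0.560; arccos → 55.9°.
Waning ⇒ past full, so θ = 360° − 55.9° = 304.1°.
At 360°/29.530 d per day, 304.1° corresponds to 24.94 days.

24.9 days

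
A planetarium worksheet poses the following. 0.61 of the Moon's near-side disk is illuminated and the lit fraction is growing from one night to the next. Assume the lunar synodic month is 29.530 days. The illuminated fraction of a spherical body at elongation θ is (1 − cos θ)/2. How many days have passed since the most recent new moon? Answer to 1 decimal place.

From f = (1 − cos θ)/2: cos θ = 1 − 2×0.61 = -0.220; arccos → 102.7°.
The Moon is waxing (0°–180°), so θ = 102.7° directly.
Age = 29.530 × 102.7°/360° ≈ 8.42 days.

8.4 days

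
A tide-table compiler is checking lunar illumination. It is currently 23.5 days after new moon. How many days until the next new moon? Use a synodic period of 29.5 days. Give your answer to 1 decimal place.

One full lunation from the last new moon is 29.5 d; remaining = 29.5 − 23.5 = 6.000 d.

6.0 days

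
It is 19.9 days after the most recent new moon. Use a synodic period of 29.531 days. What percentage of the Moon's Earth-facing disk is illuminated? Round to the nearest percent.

The Moon has covered 19.9/29.531 of its cycle, so θ ≈ 360° × 19.9/29.531 = 242.6°.
Illuminated fraction = (1 − cos 242.6°)/2 = (1 − (-0.460))/2 ≈ 0.730, so 73%.

73%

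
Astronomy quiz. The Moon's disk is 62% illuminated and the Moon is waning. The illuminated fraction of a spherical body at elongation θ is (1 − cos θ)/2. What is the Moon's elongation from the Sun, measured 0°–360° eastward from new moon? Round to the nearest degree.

From f = (1 − cos θ)/2: cos θ = 1 − 2×0.62 = -0.240; arccos → 103.9°.
Since the Moon is past full (waning), take the reflex angle: θ = 360° − 103.9° = 256.1°.

256°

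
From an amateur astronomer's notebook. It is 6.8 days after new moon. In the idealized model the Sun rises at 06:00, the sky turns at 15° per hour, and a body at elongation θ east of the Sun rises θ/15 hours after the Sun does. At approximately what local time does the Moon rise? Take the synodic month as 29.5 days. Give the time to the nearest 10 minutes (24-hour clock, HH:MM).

Elongation θ = 360° × 6.8/29.5 ≈ 83.0°.
Delay after the Sun = 83.0° / (15°/h) ≈ 5.53 h.
06:00 + 5.532 h ≈ 11:32 → 11:30 to the nearest ten minutes.

11:30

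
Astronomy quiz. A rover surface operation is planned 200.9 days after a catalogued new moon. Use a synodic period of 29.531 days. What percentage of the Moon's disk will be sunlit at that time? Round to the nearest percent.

200.9 d spans 6 complete synodic months (6 × 29.531 = 177.19 d) plus 23.71 d.
Phase angle: θ = 360°·(23.71 d)/(29.531 d) = 289.1°.
Illuminated fraction = (1 − cos 289.1°)/2 = (1 − 0.327)/2 ≈ 0.336, so 34%.

34%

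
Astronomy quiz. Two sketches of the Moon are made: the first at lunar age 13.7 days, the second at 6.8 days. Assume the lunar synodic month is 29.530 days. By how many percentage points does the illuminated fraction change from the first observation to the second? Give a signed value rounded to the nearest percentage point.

-55 pp

θ₁ = 360° × 13.7/29.530 = 167.0°, f₁ = (1 − cos θ₁)/2 = 0.987.
θ₂ = 360° × 6.8/29.530 = 82.9°, f₂ = (1 − cos θ₂)/2 = 0.438.
Change = f₂ − f₁ = -0.549 → -55 percentage points.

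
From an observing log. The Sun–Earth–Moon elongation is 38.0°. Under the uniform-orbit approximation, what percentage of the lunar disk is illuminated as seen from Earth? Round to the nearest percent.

11%

f = (1 − cos 38.0°)/2 = (1 − 0.788)/2 ≈ 0.106, i.e. 11%.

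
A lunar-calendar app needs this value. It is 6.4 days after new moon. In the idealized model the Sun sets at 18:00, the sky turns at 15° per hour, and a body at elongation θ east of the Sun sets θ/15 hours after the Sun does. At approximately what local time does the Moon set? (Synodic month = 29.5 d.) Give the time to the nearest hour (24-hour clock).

23:00

The Moon has covered 6.4/29.5 of its cycle, so θ ≈ 360° × 6.4/29.5 = 78.1°.
Delay after the Sun = 78.1° / (15°/h) ≈ 5.21 h.
18:00 + 5.21 h ≈ 23:12 → 23:00 to the nearest hour.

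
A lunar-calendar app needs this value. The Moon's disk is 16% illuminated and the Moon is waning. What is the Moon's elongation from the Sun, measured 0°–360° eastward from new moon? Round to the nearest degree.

313°

Invert f = (1 − cos θ)/2 to get cos θ = 1 − 2(0.16) = 0.680, hence θ₀ = arccos 0.680 = 47.2°.
Waning ⇒ past full, so θ = 360° − 47.2° = 312.8°.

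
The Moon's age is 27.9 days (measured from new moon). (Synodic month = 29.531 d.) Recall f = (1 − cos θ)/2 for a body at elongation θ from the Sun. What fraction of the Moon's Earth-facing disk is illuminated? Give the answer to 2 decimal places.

Phase angle: θ = 360°·(27.9 d)/(29.531 d) = 340.1°.
With cos θ = 0.940, the lit fraction is (1 − 0.940)/2 ≈ 0.030.

0.03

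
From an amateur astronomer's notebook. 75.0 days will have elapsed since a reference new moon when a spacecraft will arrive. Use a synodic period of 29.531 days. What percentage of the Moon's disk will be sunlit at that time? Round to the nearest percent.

75.0/29.531 = 2.540 lunations, so 2 complete cycles and 15.94 d into the next.
The Moon has covered 15.94/29.531 of its cycle, so θ ≈ 360° × 15.94/29.531 = 194.3°.
Illuminated fraction = (1 − cos 194.3°)/2 = (1 − (-0.969))/2 ≈ 0.985, so 98%.

98%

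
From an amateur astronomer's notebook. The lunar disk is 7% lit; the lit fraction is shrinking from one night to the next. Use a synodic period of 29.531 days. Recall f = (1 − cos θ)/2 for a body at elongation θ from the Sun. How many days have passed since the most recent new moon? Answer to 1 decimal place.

27.0 days

Invert f = (1 − cos θ)/2 to get cos θ = 1 − 2(0.07) = 0.860, hence θ₀ = arccos 0.860 = 30.7°.
Waning ⇒ past full, so θ = 360° − 30.7° = 329.3°.
At 360°/29.531 d per day, 329.3° corresponds to 27.01 days.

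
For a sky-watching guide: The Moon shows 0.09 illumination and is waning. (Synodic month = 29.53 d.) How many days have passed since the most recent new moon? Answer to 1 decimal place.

26.7 days

cos θ = 1 − 2f = 0.820, giving a principal value of 34.9°.
Waning ⇒ past full, so θ = 360° − 34.9° = 325.1°.
That fraction of the synodic month is 325.1/360 × 29.53 d ≈ 26.67 d.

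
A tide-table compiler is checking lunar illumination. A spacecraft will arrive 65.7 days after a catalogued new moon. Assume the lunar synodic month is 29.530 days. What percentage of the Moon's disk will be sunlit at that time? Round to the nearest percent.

42%

Reduce mod P: 65.7 − 2×29.530 = 6.64 d into the current lunation.
Phase angle: θ = 360°·(6.64 d)/(29.530 d) = 80.9°.
With cos θ = 0.157, the lit fraction is (1 − 0.157)/2 ≈ 0.421, so 42%.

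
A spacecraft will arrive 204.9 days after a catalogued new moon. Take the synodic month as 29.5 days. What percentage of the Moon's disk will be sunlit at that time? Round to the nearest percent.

3%

204.9/29.5 = 6.946 lunations, so 6 complete cycles and 27.90 d into the next.
Elongation θ = 360° × 27.90/29.5 ≈ 340.5°.
With cos θ = 0.942, the lit fraction is (1 − 0.942)/2 ≈ 0.029, so 3%.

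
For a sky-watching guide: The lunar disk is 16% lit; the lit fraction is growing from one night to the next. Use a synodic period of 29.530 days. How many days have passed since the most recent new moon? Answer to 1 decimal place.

Invert f = (1 − cos θ)/2 to get cos θ = 1 − 2(0.16) = 0.680, hence θ₀ = arccos 0.680 = 47.2°.
The Moon is waxing (0°–180°), so θ = 47.2° directly.
Age = 29.530 × 47.2°/360° ≈ 3.87 days.

3.9 days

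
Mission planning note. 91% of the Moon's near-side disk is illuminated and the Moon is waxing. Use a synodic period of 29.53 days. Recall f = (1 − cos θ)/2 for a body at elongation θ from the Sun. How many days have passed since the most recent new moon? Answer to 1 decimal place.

11.9 days

cos θ = 1 − 2f = -0.820, giving a principal value of 145.1°.
Before full moon the principal value applies: θ = 145.1°.
Age = 29.53 × 145.1°/360° ≈ 11.90 days.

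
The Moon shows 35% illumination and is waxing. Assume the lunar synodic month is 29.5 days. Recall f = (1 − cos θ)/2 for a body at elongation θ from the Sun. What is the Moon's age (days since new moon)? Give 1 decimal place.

Invert f = (1 − cos θ)/2 to get cos θ = 1 − 2(0.35) = 0.300, hence θ₀ = arccos 0.300 = 72.5°.
The Moon is waxing (0°–180°), so θ = 72.5° directly.
Age = 29.5 × 72.5°/360° ≈ 5.94 days.

5.9 days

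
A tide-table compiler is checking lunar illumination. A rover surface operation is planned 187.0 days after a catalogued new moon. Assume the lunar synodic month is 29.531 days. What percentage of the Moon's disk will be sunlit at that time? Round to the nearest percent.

75%

187.0/29.531 = 6.332 lunations, so 6 complete cycles and 9.81 d into the next.
The Moon has covered 9.81/29.531 of its cycle, so θ ≈ 360° × 9.81/29.531 = 119.6°.
cos 119.6° = (-0.495), so f = (1 − (-0.495))/2 = 0.747, so 75%.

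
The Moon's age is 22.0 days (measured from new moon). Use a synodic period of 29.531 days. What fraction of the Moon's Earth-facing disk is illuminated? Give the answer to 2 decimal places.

Elongation θ = 360° × 22.0/29.531 ≈ 268.2°.
Illuminated fraction = (1 − cos 268.2°)/2 = (1 − (-0.032))/2 ≈ 0.516.

0.52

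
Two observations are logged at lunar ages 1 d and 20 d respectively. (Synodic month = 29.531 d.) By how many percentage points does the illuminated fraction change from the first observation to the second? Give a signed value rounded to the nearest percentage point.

θ₁ = 360° × 1/29.531 = 12.2°, f₁ = (1 − cos θ₁)/2 = 0.011.
θ₂ = 360° × 20/29.531 = 243.8°, f₂ = (1 − cos θ₂)/2 = 0.721.
Change = f₂ − f₁ = +0.709 → +71 percentage points.

+71 percentage points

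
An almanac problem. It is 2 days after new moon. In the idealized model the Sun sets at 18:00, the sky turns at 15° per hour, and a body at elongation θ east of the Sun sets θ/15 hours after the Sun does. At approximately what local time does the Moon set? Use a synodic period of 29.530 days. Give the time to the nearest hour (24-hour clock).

20:00

The Moon has covered 2/29.530 of its cycle, so θ ≈ 360° × 2/29.530 = 24.4°.
At 15° of sky rotation per hour, 24.4° corresponds to a 1.63 h lag.
18:00 + 1.63 h ≈ 19:38 → 20:00 to the nearest hour.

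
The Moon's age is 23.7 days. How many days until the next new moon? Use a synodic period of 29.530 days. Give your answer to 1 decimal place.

One full lunation from the last new moon is 29.530 d; remaining = 29.530 − 23.7 = 5.830 d.

5.8 days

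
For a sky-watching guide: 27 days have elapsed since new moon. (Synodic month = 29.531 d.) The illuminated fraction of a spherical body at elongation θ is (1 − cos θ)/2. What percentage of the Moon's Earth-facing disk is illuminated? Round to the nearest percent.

7%

The Moon has covered 27/29.531 of its cycle, so θ ≈ 360° × 27/29.531 = 329.1°.
cos 329.1° = 0.858, so f = (1 − 0.858)/2 = 0.071, so 7%.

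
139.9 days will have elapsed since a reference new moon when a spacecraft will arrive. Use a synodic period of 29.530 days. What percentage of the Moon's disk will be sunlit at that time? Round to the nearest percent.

54%

139.9 d spans 4 complete synodic months (4 × 29.530 = 118.12 d) plus 21.78 d.
The Moon has covered 21.78/29.530 of its cycle, so θ ≈ 360° × 21.78/29.530 = 265.5°.
Illuminated fraction = (1 − cos 265.5°)/2 = (1 − (-0.078))/2 ≈ 0.539, so 54%.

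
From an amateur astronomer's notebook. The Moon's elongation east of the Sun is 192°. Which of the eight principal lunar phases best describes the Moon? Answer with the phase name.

full moon

The full moon sector spans roughly 158°–202°; 192° falls inside it.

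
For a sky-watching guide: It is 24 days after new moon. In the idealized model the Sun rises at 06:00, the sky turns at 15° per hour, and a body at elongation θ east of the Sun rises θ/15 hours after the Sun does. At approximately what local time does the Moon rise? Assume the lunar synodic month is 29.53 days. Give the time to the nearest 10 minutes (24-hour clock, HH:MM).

01:30

The Moon has covered 24/29.53 of its cycle, so θ ≈ 360° × 24/29.53 = 292.6°.
At 15° of sky rotation per hour, 292.6° corresponds to a 19.51 h lag.
06:00 + 19.506 h ≈ 01:30 → 01:30 to the nearest ten minutes.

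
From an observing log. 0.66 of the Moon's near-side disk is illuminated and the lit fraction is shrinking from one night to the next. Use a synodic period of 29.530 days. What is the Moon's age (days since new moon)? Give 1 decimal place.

cos θ = 1 − 2f = -0.320, giving a principal value of 108.7°.
Since the Moon is past full (waning), take the reflex angle: θ = 360° − 108.7° = 251.3°.
Age = 29.530 × 251.3°/360° ≈ 20.62 days.

20.6 days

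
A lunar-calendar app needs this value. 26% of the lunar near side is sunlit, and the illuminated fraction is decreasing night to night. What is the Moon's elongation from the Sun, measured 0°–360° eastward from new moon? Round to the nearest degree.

cos θ = 1 − 2f = 0.480, giving a principal value of 61.3°.
A waning Moon lies in 180°–360°, so θ = 360° − 61.3° = 298.7°.

299°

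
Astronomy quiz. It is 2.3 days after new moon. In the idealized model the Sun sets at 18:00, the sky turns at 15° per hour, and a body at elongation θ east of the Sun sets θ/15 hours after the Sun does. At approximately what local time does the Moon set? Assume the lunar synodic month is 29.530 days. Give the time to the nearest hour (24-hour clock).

Phase angle: θ = 360°·(2.3 d)/(29.530 d) = 28.0°.
At 15° of sky rotation per hour, 28.0° corresponds to a 1.87 h lag.
18:00 + 1.87 h ≈ 19:52 → 20:00 to the nearest hour.

20:00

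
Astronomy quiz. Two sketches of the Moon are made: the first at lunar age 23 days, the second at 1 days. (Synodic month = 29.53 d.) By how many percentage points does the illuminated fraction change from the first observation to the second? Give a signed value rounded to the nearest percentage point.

-40 percentage points

θ₁ = 360° × 23/29.53 = 280.4°, f₁ = (1 − cos θ₁)/2 = 0.410.
θ₂ = 360° × 1/29.53 = 12.2°, f₂ = (1 − cos θ₂)/2 = 0.011.
Change = f₂ − f₁ = -0.399 → -40 percentage points.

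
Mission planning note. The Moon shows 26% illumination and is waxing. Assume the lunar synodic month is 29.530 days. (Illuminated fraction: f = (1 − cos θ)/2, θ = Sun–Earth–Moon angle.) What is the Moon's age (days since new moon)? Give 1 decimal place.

5.0 days

cos θ = 1 − 2f = 0.480, giving a principal value of 61.3°.
Waxing ⇒ before full, so θ = 61.3°.
Age = 29.530 × 61.3°/360° ≈ 5.03 days.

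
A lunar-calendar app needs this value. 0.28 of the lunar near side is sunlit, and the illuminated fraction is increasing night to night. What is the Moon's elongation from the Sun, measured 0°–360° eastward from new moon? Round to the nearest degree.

Invert f = (1 − cos θ)/2 to get cos θ = 1 − 2(0.28) = 0.440, hence θ₀ = arccos 0.440 = 63.9°.
Waxing ⇒ before full, so θ = 63.9°.

64°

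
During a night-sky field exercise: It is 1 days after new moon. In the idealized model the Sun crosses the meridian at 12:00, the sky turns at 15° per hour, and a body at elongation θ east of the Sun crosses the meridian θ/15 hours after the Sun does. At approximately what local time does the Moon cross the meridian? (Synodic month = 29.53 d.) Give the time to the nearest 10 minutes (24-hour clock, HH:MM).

Elongation θ = 360° × 1/29.53 ≈ 12.2°.
The Moon trails the Sun by θ/15 = 12.2/15 ≈ 0.81 hours.
12:00 + 0.813 h ≈ 12:49 → 12:50 to the nearest ten minutes.

12:50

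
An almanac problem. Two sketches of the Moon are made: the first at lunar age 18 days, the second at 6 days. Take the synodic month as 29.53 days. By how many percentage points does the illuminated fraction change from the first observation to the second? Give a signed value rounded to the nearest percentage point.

-53 percentage points

θ₁ = 360° × 18/29.53 = 219.4°, f₁ = (1 − cos θ₁)/2 = 0.886.
θ₂ = 360° × 6/29.53 = 73.1°, f₂ = (1 − cos θ₂)/2 = 0.355.
Change = f₂ − f₁ = -0.531 → -53 percentage points.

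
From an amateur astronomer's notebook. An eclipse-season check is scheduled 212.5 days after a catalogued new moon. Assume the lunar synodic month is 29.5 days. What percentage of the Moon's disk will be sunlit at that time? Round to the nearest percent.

212.5/29.5 = 7.203 lunations, so 7 complete cycles and 6.00 d into the next.
Phase angle: θ = 360°·(6.00 d)/(29.5 d) = 73.2°.
Illuminated fraction = (1 − cos 73.2°)/2 = (1 − 0.289)/2 ≈ 0.356, so 36%.

36%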